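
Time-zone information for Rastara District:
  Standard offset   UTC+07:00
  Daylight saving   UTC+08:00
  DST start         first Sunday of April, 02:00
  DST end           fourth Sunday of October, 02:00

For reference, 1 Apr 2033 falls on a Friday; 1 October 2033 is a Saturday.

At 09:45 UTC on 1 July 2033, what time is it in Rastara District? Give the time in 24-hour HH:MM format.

17:45

1 April 2033 is a Friday, so the first Sunday is April 3.
1 October 2033 is a Saturday, so the first Sunday is October 2 and the fourth is October 23.
At the standard offset (UTC+07:00), 09:45 UTC + 7h = 16:45 Rastara District standard time.
The standard-time date in Rastara District, 1 July 2033, lies within the daylight-saving period (3 April – 23 October), so Rastara District is on daylight time, UTC+08:00.
09:45 UTC + 8h = 17:45 local.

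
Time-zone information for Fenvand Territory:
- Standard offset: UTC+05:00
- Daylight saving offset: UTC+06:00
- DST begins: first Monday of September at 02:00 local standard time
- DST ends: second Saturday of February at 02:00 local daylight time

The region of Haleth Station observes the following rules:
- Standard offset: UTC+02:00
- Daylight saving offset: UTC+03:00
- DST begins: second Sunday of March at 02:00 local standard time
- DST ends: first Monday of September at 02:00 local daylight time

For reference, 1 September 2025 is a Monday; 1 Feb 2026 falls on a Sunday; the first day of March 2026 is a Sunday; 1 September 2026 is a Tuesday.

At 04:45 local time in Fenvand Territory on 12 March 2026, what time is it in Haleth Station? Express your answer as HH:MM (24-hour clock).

02:45

1 September 2025 is a Monday, so the first Monday is September 1.
1 February 2026 is a Sunday, so the first Saturday is February 7 and the second is February 14.
Daylight saving runs 1 September 2025 – 14 February 2026; 12 March 2026 is outside that window, so Fenvand Territory is on standard time at UTC+05:00.
04:45 Fenvand Territory − 5h = 23:45 UTC (rolling into the previous day, 11 March 2026).
1 March 2026 is a Sunday, so the first Sunday is March 1 and the second is March 8.
1 September 2026 is a Tuesday, so the first Monday is September 7.
At the standard offset (UTC+02:00), 23:45 UTC + 2h = 01:45 Haleth Station standard time (rolling into the next day, 12 March 2026).
Daylight saving runs 8 March – 7 September; the standard-time date in Haleth Station, 12 March 2026, is inside that window, so Haleth Station is at UTC+03:00.
23:45 UTC + 3h = 02:45 Haleth Station (rolling into the next day, 12 March 2026).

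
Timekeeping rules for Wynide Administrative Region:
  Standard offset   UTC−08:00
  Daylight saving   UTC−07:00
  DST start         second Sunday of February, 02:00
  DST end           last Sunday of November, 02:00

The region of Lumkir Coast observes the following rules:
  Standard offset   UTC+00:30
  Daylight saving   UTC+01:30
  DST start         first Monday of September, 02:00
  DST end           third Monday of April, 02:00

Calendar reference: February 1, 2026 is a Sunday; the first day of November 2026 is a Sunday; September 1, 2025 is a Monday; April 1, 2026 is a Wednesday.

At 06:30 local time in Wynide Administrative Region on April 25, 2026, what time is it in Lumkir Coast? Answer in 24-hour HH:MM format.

1 February 2026 is a Sunday, so the first Sunday is February 1 and the second is February 8.
1 November 2026 is a Sunday, so Sundays fall on 1, 8, 15, 22, 29; the last is November 29.
Daylight saving runs 8 February – 29 November; April 25, 2026 is inside that window, so Wynide Administrative Region is at UTC−07:00.
06:30 Wynide Administrative Region + 7h = 13:30 UTC.
1 September 2025 is a Monday, so the first Monday is September 1.
1 April 2026 is a Wednesday, so the first Monday is April 6 and the third is April 20.
At the standard offset (UTC+00:30), 13:30 UTC + 0h30m = 14:00 Lumkir Coast standard time.
The standard-time date in Lumkir Coast, April 25, 2026, does not fall between 1 September 2025 and 20 April 2026, so daylight saving is not in effect and Lumkir Coast is at UTC+00:30.
13:30 UTC + 0h30m = 14:00 Lumkir Coast.

14:00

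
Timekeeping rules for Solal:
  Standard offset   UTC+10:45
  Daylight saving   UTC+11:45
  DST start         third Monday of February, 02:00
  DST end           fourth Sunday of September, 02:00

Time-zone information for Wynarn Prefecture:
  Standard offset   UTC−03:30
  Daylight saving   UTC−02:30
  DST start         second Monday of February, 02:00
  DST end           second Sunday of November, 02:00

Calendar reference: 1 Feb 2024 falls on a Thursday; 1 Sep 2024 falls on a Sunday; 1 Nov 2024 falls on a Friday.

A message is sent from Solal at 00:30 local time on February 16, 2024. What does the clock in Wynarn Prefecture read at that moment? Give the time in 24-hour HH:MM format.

1 February 2024 is a Thursday, so the first Monday is February 5 and the third is February 19.
1 September 2024 is a Sunday, so the first Sunday is September 1 and the fourth is September 22.
February 16, 2024 is outside the daylight-saving period (19 February – 22 September), so Solal is on standard time, UTC+10:45.
00:30 Solal − 10h45m = 13:45 UTC (rolling into the previous day, 15 February 2024).
1 February 2024 is a Thursday, so the first Monday is February 5 and the second is February 12.
1 November 2024 is a Friday, so the first Sunday is November 3 and the second is November 10.
At the standard offset (UTC−03:30), 13:45 UTC − 3h30m = 10:15 Wynarn Prefecture standard time.
The standard-time date in Wynarn Prefecture, February 15, 2024, lies within the daylight-saving period (12 February – 10 November), so Wynarn Prefecture is on daylight time, UTC−02:30.
13:45 UTC − 2h30m = 11:15 Wynarn Prefecture.

11:15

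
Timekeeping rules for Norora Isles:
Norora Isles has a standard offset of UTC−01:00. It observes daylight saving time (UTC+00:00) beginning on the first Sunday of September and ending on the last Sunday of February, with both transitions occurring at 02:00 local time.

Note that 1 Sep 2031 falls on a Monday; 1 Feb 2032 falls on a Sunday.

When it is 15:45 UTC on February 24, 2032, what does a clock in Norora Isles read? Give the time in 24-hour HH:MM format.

1 September 2031 is a Monday, so the first Sunday is September 7.
1 February 2032 is a Sunday, so Sundays fall on 1, 8, 15, 22, 29; the last is February 29.
At the standard offset (UTC−01:00), 15:45 UTC − 1h = 14:45 Norora Isles standard time.
The standard-time date in Norora Isles, February 24, 2032, lies within the daylight-saving period (7 September 2031 – 29 February 2032), so Norora Isles is on daylight time, UTC+00:00.
15:45 UTC + 0h = 15:45 local.

15:45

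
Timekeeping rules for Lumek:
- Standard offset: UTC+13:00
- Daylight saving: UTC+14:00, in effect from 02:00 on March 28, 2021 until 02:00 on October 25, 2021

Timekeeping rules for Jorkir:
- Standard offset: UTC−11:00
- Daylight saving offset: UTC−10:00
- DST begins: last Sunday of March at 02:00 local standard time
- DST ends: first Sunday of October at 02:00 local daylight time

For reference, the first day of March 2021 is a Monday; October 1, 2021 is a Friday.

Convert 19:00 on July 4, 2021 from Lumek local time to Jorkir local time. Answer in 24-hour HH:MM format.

19:00

Daylight saving runs 28 March – 25 October; July 4, 2021 is inside that window, so Lumek is at UTC+14:00.
19:00 Lumek − 14h = 05:00 UTC.
1 March 2021 is a Monday, so Sundays fall on 7, 14, 21, 28; the last is March 28.
1 October 2021 is a Friday, so the first Sunday is October 3.
At the standard offset (UTC−11:00), 05:00 UTC − 11h = 18:00 Jorkir standard time (rolling into the previous day, 3 July 2021).
Daylight saving runs 28 March – 3 October; the standard-time date in Jorkir, July 3, 2021, is inside that window, so Jorkir is at UTC−10:00.
05:00 UTC − 10h = 19:00 Jorkir (rolling into the previous day, 3 July 2021).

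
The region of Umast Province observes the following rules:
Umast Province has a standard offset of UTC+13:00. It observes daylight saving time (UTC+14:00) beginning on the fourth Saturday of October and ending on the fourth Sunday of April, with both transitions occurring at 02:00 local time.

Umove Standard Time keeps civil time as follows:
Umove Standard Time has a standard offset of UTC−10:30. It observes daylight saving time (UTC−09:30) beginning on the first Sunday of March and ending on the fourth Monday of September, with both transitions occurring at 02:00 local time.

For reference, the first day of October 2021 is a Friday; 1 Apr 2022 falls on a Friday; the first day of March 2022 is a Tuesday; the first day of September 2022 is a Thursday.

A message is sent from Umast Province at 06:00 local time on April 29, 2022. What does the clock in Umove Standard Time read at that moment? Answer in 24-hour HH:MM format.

07:30

1 October 2021 is a Friday, so the first Saturday is October 2 and the fourth is October 23.
1 April 2022 is a Friday, so the first Sunday is April 3 and the fourth is April 24.
April 29, 2022 is outside the daylight-saving period (23 October 2021 – 24 April 2022), so Umast Province is on standard time, UTC+13:00.
06:00 Umast Province − 13h = 17:00 UTC (rolling into the previous day, 28 April 2022).
1 March 2022 is a Tuesday, so the first Sunday is March 6.
1 September 2022 is a Thursday, so the first Monday is September 5 and the fourth is September 26.
At the standard offset (UTC−10:30), 17:00 UTC − 10h30m = 06:30 Umove Standard Time standard time.
The standard-time date in Umove Standard Time, April 28, 2022, falls between 6 March and 26 September, so daylight saving is in effect and Umove Standard Time is at UTC−09:30.
17:00 UTC − 9h30m = 07:30 Umove Standard Time.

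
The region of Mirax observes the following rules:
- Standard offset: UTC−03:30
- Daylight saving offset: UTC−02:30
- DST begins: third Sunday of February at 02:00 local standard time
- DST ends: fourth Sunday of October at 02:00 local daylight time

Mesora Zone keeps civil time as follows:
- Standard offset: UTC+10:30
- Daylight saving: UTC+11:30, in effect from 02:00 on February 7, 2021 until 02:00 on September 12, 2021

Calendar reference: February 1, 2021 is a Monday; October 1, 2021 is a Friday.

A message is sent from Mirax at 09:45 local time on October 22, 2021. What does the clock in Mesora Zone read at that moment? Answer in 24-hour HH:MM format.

22:45

1 February 2021 is a Monday, so the first Sunday is February 7 and the third is February 21.
1 October 2021 is a Friday, so the first Sunday is October 3 and the fourth is October 24.
Daylight saving runs 21 February – 24 October; October 22, 2021 is inside that window, so Mirax is at UTC−02:30.
09:45 Mirax + 2h30m = 12:15 UTC.
At the standard offset (UTC+10:30), 12:15 UTC + 10h30m = 22:45 Mesora Zone standard time.
The standard-time date in Mesora Zone, October 22, 2021, is outside the daylight-saving period (7 February – 12 September), so Mesora Zone is on standard time, UTC+10:30.
12:15 UTC + 10h30m = 22:45 Mesora Zone.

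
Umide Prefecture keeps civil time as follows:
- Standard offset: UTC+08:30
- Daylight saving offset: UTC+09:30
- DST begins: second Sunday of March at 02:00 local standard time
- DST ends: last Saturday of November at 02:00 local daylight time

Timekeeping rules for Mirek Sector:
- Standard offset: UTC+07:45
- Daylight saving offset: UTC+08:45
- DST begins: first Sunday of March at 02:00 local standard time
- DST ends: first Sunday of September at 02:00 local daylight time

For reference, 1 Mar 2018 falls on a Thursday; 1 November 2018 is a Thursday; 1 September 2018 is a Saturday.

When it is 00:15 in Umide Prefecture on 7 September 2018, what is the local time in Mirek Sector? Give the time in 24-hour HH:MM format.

1 March 2018 is a Thursday, so the first Sunday is March 4 and the second is March 11.
1 November 2018 is a Thursday, so Saturdays fall on 3, 10, 17, 24; the last is November 24.
7 September 2018 falls between 11 March and 24 November, so daylight saving is in effect and Umide Prefecture is at UTC+09:30.
00:15 Umide Prefecture − 9h30m = 14:45 UTC (rolling into the previous day, 6 September 2018).
1 March 2018 is a Thursday, so the first Sunday is March 4.
1 September 2018 is a Saturday, so the first Sunday is September 2.
At the standard offset (UTC+07:45), 14:45 UTC + 7h45m = 22:30 Mirek Sector standard time.
Daylight saving runs 4 March – 2 September; the standard-time date in Mirek Sector, 6 September 2018, is outside that window, so Mirek Sector is on standard time at UTC+07:45.
14:45 UTC + 7h45m = 22:30 Mirek Sector.

22:30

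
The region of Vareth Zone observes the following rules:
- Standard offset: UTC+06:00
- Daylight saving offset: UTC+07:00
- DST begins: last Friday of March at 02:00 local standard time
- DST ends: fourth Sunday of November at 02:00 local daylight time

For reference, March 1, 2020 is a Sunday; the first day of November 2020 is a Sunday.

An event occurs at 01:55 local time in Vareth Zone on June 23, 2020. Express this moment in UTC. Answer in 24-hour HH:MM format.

1 March 2020 is a Sunday, so Fridays fall on 6, 13, 20, 27; the last is March 27.
1 November 2020 is a Sunday, so the first Sunday is November 1 and the fourth is November 22.
Daylight saving runs 27 March – 22 November; June 23, 2020 is inside that window, so Vareth Zone is at UTC+07:00.
01:55 local − 7h = 18:55 UTC (rolling into the previous day, 22 June 2020).

18:55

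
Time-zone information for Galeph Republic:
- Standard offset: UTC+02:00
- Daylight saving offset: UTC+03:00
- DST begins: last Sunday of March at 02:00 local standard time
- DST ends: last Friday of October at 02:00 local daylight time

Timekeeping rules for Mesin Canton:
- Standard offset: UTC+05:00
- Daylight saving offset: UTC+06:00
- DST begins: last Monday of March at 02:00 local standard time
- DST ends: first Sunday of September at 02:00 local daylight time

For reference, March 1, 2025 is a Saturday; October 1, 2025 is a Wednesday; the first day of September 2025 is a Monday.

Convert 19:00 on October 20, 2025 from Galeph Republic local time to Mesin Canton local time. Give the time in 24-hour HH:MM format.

1 March 2025 is a Saturday, so Sundays fall on 2, 9, 16, 23, 30; the last is March 30.
1 October 2025 is a Wednesday, so Fridays fall on 3, 10, 17, 24, 31; the last is October 31.
October 20, 2025 falls between 30 March and 31 October, so daylight saving is in effect and Galeph Republic is at UTC+03:00.
19:00 Galeph Republic − 3h = 16:00 UTC.
1 March 2025 is a Saturday, so Mondays fall on 3, 10, 17, 24, 31; the last is March 31.
1 September 2025 is a Monday, so the first Sunday is September 7.
At the standard offset (UTC+05:00), 16:00 UTC + 5h = 21:00 Mesin Canton standard time.
Daylight saving runs 31 March – 7 September; the standard-time date in Mesin Canton, October 20, 2025, is outside that window, so Mesin Canton is on standard time at UTC+05:00.
16:00 UTC + 5h = 21:00 Mesin Canton.

21:00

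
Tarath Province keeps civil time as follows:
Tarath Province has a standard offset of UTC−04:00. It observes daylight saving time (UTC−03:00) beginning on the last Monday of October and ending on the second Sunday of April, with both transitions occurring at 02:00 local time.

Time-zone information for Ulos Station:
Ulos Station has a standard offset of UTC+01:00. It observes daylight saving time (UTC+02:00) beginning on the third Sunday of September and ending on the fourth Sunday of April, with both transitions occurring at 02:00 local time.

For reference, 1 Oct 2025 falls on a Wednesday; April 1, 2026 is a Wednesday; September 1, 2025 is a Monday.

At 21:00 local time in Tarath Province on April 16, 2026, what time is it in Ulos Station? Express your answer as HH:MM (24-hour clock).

03:00

1 October 2025 is a Wednesday, so Mondays fall on 6, 13, 20, 27; the last is October 27.
1 April 2026 is a Wednesday, so the first Sunday is April 5 and the second is April 12.
April 16, 2026 does not fall between 27 October 2025 and 12 April 2026, so daylight saving is not in effect and Tarath Province is at UTC−04:00.
21:00 Tarath Province + 4h = 01:00 UTC (rolling into the next day, 17 April 2026).
1 September 2025 is a Monday, so the first Sunday is September 7 and the third is September 21.
1 April 2026 is a Wednesday, so the first Sunday is April 5 and the fourth is April 26.
At the standard offset (UTC+01:00), 01:00 UTC + 1h = 02:00 Ulos Station standard time.
The standard-time date in Ulos Station, April 17, 2026, falls between 21 September 2025 and 26 April 2026, so daylight saving is in effect and Ulos Station is at UTC+02:00.
01:00 UTC + 2h = 03:00 Ulos Station.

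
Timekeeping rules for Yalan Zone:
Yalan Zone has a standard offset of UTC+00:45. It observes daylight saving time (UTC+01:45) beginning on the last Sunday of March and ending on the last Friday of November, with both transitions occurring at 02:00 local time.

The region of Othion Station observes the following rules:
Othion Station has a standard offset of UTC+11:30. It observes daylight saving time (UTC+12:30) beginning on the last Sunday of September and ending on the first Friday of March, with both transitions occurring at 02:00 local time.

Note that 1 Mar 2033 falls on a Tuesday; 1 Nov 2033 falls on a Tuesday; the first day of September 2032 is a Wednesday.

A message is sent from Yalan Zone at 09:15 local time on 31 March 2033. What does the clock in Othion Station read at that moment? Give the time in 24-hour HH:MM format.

1 March 2033 is a Tuesday, so Sundays fall on 6, 13, 20, 27; the last is March 27.
1 November 2033 is a Tuesday, so Fridays fall on 4, 11, 18, 25; the last is November 25.
31 March 2033 falls between 27 March and 25 November, so daylight saving is in effect and Yalan Zone is at UTC+01:45.
09:15 Yalan Zone − 1h45m = 07:30 UTC.
1 September 2032 is a Wednesday, so Sundays fall on 5, 12, 19, 26; the last is September 26.
1 March 2033 is a Tuesday, so the first Friday is March 4.
At the standard offset (UTC+11:30), 07:30 UTC + 11h30m = 19:00 Othion Station standard time.
The standard-time date in Othion Station, 31 March 2033, is outside the daylight-saving period (26 September 2032 – 4 March 2033), so Othion Station is on standard time, UTC+11:30.
07:30 UTC + 11h30m = 19:00 Othion Station.

19:00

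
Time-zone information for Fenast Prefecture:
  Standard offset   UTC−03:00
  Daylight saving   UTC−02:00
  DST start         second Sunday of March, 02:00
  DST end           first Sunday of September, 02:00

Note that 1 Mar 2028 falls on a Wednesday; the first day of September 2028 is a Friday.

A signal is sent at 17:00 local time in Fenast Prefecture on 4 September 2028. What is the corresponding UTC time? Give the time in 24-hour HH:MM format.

1 March 2028 is a Wednesday, so the first Sunday is March 5 and the second is March 12.
1 September 2028 is a Friday, so the first Sunday is September 3.
Daylight saving runs 12 March – 3 September; 4 September 2028 is outside that window, so Fenast Prefecture is on standard time at UTC−03:00.
17:00 local + 3h = 20:00 UTC.

20:00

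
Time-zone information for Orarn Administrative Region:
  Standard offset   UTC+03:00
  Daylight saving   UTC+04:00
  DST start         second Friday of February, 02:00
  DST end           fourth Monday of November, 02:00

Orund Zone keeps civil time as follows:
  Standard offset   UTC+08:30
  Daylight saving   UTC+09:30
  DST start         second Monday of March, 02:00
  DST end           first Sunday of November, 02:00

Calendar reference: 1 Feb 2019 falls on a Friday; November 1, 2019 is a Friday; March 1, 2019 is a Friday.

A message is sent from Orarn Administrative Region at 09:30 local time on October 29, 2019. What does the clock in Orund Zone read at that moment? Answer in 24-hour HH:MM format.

15:00

1 February 2019 is a Friday, so the first Friday is February 1 and the second is February 8.
1 November 2019 is a Friday, so the first Monday is November 4 and the fourth is November 25.
October 29, 2019 falls between 8 February and 25 November, so daylight saving is in effect and Orarn Administrative Region is at UTC+04:00.
09:30 Orarn Administrative Region − 4h = 05:30 UTC.
1 March 2019 is a Friday, so the first Monday is March 4 and the second is March 11.
1 November 2019 is a Friday, so the first Sunday is November 3.
At the standard offset (UTC+08:30), 05:30 UTC + 8h30m = 14:00 Orund Zone standard time.
The standard-time date in Orund Zone, October 29, 2019, lies within the daylight-saving period (11 March – 3 November), so Orund Zone is on daylight time, UTC+09:30.
05:30 UTC + 9h30m = 15:00 Orund Zone.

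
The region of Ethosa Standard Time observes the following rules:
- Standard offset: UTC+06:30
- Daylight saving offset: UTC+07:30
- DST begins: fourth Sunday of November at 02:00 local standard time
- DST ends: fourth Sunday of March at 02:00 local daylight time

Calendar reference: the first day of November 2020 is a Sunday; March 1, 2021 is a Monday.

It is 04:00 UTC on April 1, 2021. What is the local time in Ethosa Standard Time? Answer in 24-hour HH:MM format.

1 November 2020 is a Sunday, so the first Sunday is November 1 and the fourth is November 22.
1 March 2021 is a Monday, so the first Sunday is March 7 and the fourth is March 28.
At the standard offset (UTC+06:30), 04:00 UTC + 6h30m = 10:30 Ethosa Standard Time standard time.
The standard-time date in Ethosa Standard Time, April 1, 2021, does not fall between 22 November 2020 and 28 March 2021, so daylight saving is not in effect and Ethosa Standard Time is at UTC+06:30.
04:00 UTC + 6h30m = 10:30 local.

10:30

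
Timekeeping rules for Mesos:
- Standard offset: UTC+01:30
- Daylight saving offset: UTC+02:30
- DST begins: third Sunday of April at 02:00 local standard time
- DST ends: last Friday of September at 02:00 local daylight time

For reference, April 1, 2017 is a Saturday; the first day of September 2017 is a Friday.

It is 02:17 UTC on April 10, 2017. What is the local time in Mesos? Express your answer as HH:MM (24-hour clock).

03:47

1 April 2017 is a Saturday, so the first Sunday is April 2 and the third is April 16.
1 September 2017 is a Friday, so Fridays fall on 1, 8, 15, 22, 29; the last is September 29.
At the standard offset (UTC+01:30), 02:17 UTC + 1h30m = 03:47 Mesos standard time.
The standard-time date in Mesos, April 10, 2017, is outside the daylight-saving period (16 April – 29 September), so Mesos is on standard time, UTC+01:30.
02:17 UTC + 1h30m = 03:47 local.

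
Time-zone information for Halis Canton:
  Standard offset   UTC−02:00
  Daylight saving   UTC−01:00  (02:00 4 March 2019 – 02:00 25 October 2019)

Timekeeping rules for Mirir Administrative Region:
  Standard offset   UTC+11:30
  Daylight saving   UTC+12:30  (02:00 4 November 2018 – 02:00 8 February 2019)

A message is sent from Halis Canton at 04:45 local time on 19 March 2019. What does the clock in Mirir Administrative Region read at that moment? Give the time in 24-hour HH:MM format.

17:15

19 March 2019 lies within the daylight-saving period (4 March – 25 October), so Halis Canton is on daylight time, UTC−01:00.
04:45 Halis Canton + 1h = 05:45 UTC.
At the standard offset (UTC+11:30), 05:45 UTC + 11h30m = 17:15 Mirir Administrative Region standard time.
Daylight saving runs 4 November 2018 – 8 February 2019; the standard-time date in Mirir Administrative Region, 19 March 2019, is outside that window, so Mirir Administrative Region is on standard time at UTC+11:30.
05:45 UTC + 11h30m = 17:15 Mirir Administrative Region.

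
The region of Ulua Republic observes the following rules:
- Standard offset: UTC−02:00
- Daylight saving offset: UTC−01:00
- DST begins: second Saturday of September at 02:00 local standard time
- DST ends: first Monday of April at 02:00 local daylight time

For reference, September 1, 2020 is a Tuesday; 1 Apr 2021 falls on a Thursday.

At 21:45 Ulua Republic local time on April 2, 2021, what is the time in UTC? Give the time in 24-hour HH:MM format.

1 September 2020 is a Tuesday, so the first Saturday is September 5 and the second is September 12.
1 April 2021 is a Thursday, so the first Monday is April 5.
Daylight saving runs 12 September 2020 – 5 April 2021; April 2, 2021 is inside that window, so Ulua Republic is at UTC−01:00.
21:45 local + 1h = 22:45 UTC.

22:45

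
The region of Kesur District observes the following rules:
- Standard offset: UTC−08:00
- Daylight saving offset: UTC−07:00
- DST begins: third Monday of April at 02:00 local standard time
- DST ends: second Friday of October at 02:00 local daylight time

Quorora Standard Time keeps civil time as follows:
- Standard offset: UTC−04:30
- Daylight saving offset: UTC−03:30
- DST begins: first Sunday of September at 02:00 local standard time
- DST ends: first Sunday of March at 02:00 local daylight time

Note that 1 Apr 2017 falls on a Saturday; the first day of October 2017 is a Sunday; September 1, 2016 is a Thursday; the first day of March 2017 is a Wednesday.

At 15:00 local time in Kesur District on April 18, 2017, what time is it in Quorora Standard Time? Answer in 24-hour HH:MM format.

17:30

1 April 2017 is a Saturday, so the first Monday is April 3 and the third is April 17.
1 October 2017 is a Sunday, so the first Friday is October 6 and the second is October 13.
Daylight saving runs 17 April – 13 October; April 18, 2017 is inside that window, so Kesur District is at UTC−07:00.
15:00 Kesur District + 7h = 22:00 UTC.
1 September 2016 is a Thursday, so the first Sunday is September 4.
1 March 2017 is a Wednesday, so the first Sunday is March 5.
At the standard offset (UTC−04:30), 22:00 UTC − 4h30m = 17:30 Quorora Standard Time standard time.
The standard-time date in Quorora Standard Time, April 18, 2017, is outside the daylight-saving period (4 September 2016 – 5 March 2017), so Quorora Standard Time is on standard time, UTC−04:30.
22:00 UTC − 4h30m = 17:30 Quorora Standard Time.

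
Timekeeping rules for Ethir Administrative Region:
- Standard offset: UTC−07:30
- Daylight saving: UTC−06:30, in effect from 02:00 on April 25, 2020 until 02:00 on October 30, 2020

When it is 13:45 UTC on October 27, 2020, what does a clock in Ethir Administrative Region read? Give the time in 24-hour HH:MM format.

At the standard offset (UTC−07:30), 13:45 UTC − 7h30m = 06:15 Ethir Administrative Region standard time.
The standard-time date in Ethir Administrative Region, October 27, 2020, falls between 25 April and 30 October, so daylight saving is in effect and Ethir Administrative Region is at UTC−06:30.
13:45 UTC − 6h30m = 07:15 local.

07:15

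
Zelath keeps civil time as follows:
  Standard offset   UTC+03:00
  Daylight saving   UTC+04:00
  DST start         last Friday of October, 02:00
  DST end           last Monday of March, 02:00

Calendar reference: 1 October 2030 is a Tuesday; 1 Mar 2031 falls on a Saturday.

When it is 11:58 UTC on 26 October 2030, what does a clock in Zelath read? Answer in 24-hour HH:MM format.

15:58

1 October 2030 is a Tuesday, so Fridays fall on 4, 11, 18, 25; the last is October 25.
1 March 2031 is a Saturday, so Mondays fall on 3, 10, 17, 24, 31; the last is March 31.
At the standard offset (UTC+03:00), 11:58 UTC + 3h = 14:58 Zelath standard time.
The standard-time date in Zelath, 26 October 2030, falls between 25 October 2030 and 31 March 2031, so daylight saving is in effect and Zelath is at UTC+04:00.
11:58 UTC + 4h = 15:58 local.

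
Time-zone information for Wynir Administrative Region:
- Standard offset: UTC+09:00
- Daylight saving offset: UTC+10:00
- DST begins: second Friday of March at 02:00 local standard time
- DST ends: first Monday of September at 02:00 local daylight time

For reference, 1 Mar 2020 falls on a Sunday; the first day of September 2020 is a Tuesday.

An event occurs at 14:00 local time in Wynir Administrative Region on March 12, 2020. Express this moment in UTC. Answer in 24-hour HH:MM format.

1 March 2020 is a Sunday, so the first Friday is March 6 and the second is March 13.
1 September 2020 is a Tuesday, so the first Monday is September 7.
March 12, 2020 does not fall between 13 March and 7 September, so daylight saving is not in effect and Wynir Administrative Region is at UTC+09:00.
14:00 local − 9h = 05:00 UTC.

05:00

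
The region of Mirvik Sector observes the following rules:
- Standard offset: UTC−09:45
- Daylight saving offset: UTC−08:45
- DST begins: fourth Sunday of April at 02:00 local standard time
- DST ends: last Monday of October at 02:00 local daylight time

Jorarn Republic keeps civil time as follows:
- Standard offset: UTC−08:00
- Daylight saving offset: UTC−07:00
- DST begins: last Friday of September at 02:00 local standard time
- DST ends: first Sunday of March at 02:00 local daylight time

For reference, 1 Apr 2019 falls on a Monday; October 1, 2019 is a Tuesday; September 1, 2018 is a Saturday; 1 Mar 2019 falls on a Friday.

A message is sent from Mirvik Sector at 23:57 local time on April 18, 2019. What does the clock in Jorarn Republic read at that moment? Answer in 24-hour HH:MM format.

01:42

1 April 2019 is a Monday, so the first Sunday is April 7 and the fourth is April 28.
1 October 2019 is a Tuesday, so Mondays fall on 7, 14, 21, 28; the last is October 28.
Daylight saving runs 28 April – 28 October; April 18, 2019 is outside that window, so Mirvik Sector is on standard time at UTC−09:45.
23:57 Mirvik Sector + 9h45m = 09:42 UTC (rolling into the next day, 19 April 2019).
1 September 2018 is a Saturday, so Fridays fall on 7, 14, 21, 28; the last is September 28.
1 March 2019 is a Friday, so the first Sunday is March 3.
At the standard offset (UTC−08:00), 09:42 UTC − 8h = 01:42 Jorarn Republic standard time.
Daylight saving runs 28 September 2018 – 3 March 2019; the standard-time date in Jorarn Republic, April 19, 2019, is outside that window, so Jorarn Republic is on standard time at UTC−08:00.
09:42 UTC − 8h = 01:42 Jorarn Republic.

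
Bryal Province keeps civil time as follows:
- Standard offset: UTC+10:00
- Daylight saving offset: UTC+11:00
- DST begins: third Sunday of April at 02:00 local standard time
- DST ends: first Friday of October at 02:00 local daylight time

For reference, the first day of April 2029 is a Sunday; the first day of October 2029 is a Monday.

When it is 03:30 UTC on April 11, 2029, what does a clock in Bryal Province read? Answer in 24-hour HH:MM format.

13:30

1 April 2029 is a Sunday, so the first Sunday is April 1 and the third is April 15.
1 October 2029 is a Monday, so the first Friday is October 5.
At the standard offset (UTC+10:00), 03:30 UTC + 10h = 13:30 Bryal Province standard time.
Daylight saving runs 15 April – 5 October; the standard-time date in Bryal Province, April 11, 2029, is outside that window, so Bryal Province is on standard time at UTC+10:00.
03:30 UTC + 10h = 13:30 local.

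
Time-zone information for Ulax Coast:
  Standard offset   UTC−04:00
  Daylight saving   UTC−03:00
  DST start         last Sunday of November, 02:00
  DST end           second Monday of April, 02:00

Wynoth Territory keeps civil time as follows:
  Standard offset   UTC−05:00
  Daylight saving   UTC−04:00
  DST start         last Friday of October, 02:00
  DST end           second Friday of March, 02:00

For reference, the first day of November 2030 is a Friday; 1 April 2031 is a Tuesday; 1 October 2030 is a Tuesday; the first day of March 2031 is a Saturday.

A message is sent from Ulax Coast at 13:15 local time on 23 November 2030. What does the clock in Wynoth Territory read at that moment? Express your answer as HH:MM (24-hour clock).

1 November 2030 is a Friday, so Sundays fall on 3, 10, 17, 24; the last is November 24.
1 April 2031 is a Tuesday, so the first Monday is April 7 and the second is April 14.
23 November 2030 does not fall between 24 November 2030 and 14 April 2031, so daylight saving is not in effect and Ulax Coast is at UTC−04:00.
13:15 Ulax Coast + 4h = 17:15 UTC.
1 October 2030 is a Tuesday, so Fridays fall on 4, 11, 18, 25; the last is October 25.
1 March 2031 is a Saturday, so the first Friday is March 7 and the second is March 14.
At the standard offset (UTC−05:00), 17:15 UTC − 5h = 12:15 Wynoth Territory standard time.
Daylight saving runs 25 October 2030 – 14 March 2031; the standard-time date in Wynoth Territory, 23 November 2030, is inside that window, so Wynoth Territory is at UTC−04:00.
17:15 UTC − 4h = 13:15 Wynoth Territory.

13:15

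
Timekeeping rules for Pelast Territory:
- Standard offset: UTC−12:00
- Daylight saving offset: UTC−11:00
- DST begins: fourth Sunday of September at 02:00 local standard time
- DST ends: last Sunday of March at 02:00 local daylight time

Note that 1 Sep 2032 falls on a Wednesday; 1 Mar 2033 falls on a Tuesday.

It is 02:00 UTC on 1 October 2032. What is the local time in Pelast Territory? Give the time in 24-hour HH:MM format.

1 September 2032 is a Wednesday, so the first Sunday is September 5 and the fourth is September 26.
1 March 2033 is a Tuesday, so Sundays fall on 6, 13, 20, 27; the last is March 27.
At the standard offset (UTC−12:00), 02:00 UTC − 12h = 14:00 Pelast Territory standard time (rolling into the previous day, 30 September 2032).
The standard-time date in Pelast Territory, 30 September 2032, lies within the daylight-saving period (26 September 2032 – 27 March 2033), so Pelast Territory is on daylight time, UTC−11:00.
02:00 UTC − 11h = 15:00 local (rolling into the previous day, 30 September 2032).

15:00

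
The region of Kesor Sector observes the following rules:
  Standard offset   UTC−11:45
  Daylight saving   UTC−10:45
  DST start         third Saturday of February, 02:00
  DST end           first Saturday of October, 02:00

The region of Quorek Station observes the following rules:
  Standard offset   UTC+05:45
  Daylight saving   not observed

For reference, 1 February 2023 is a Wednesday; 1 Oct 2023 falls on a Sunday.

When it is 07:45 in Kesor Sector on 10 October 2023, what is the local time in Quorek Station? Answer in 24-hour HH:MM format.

01:15

1 February 2023 is a Wednesday, so the first Saturday is February 4 and the third is February 18.
1 October 2023 is a Sunday, so the first Saturday is October 7.
Daylight saving runs 18 February – 7 October; 10 October 2023 is outside that window, so Kesor Sector is on standard time at UTC−11:45.
07:45 Kesor Sector + 11h45m = 19:30 UTC.
Quorek Station stays on UTC+05:45 all year.
19:30 UTC + 5h45m = 01:15 Quorek Station (rolling into the next day, 11 October 2023).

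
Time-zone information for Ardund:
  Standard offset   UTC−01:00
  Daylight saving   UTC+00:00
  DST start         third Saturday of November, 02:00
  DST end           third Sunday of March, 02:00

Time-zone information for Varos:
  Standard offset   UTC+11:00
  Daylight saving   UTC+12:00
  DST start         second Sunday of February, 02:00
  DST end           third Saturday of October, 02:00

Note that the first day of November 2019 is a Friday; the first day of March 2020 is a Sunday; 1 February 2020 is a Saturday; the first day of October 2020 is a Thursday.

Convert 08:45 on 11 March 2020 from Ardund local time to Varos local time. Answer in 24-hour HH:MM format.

20:45

1 November 2019 is a Friday, so the first Saturday is November 2 and the third is November 16.
1 March 2020 is a Sunday, so the first Sunday is March 1 and the third is March 15.
11 March 2020 falls between 16 November 2019 and 15 March 2020, so daylight saving is in effect and Ardund is at UTC+00:00.
08:45 Ardund − 0h = 08:45 UTC.
1 February 2020 is a Saturday, so the first Sunday is February 2 and the second is February 9.
1 October 2020 is a Thursday, so the first Saturday is October 3 and the third is October 17.
At the standard offset (UTC+11:00), 08:45 UTC + 11h = 19:45 Varos standard time.
The standard-time date in Varos, 11 March 2020, lies within the daylight-saving period (9 February – 17 October), so Varos is on daylight time, UTC+12:00.
08:45 UTC + 12h = 20:45 Varos.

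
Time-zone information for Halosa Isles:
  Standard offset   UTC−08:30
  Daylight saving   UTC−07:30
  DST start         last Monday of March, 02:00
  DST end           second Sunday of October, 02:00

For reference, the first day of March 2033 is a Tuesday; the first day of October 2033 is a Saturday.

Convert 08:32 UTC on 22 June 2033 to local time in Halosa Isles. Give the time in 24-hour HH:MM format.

1 March 2033 is a Tuesday, so Mondays fall on 7, 14, 21, 28; the last is March 28.
1 October 2033 is a Saturday, so the first Sunday is October 2 and the second is October 9.
At the standard offset (UTC−08:30), 08:32 UTC − 8h30m = 00:02 Halosa Isles standard time.
Daylight saving runs 28 March – 9 October; the standard-time date in Halosa Isles, 22 June 2033, is inside that window, so Halosa Isles is at UTC−07:30.
08:32 UTC − 7h30m = 01:02 local.

01:02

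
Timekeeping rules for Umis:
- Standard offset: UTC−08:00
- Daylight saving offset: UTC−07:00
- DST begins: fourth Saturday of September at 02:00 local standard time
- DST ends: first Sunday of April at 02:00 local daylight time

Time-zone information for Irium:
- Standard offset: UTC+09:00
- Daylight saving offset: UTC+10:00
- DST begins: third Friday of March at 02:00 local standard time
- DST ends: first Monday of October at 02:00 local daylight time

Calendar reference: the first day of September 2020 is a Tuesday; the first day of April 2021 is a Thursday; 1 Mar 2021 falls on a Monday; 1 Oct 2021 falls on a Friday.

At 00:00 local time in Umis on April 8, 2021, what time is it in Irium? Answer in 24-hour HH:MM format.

18:00

1 September 2020 is a Tuesday, so the first Saturday is September 5 and the fourth is September 26.
1 April 2021 is a Thursday, so the first Sunday is April 4.
April 8, 2021 is outside the daylight-saving period (26 September 2020 – 4 April 2021), so Umis is on standard time, UTC−08:00.
00:00 Umis + 8h = 08:00 UTC.
1 March 2021 is a Monday, so the first Friday is March 5 and the third is March 19.
1 October 2021 is a Friday, so the first Monday is October 4.
At the standard offset (UTC+09:00), 08:00 UTC + 9h = 17:00 Irium standard time.
The standard-time date in Irium, April 8, 2021, falls between 19 March and 4 October, so daylight saving is in effect and Irium is at UTC+10:00.
08:00 UTC + 10h = 18:00 Irium.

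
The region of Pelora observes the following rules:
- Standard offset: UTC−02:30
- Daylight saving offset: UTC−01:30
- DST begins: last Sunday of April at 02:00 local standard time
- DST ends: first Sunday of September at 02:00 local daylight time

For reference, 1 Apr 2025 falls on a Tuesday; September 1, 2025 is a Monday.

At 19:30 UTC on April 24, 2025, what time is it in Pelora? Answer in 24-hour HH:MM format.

1 April 2025 is a Tuesday, so Sundays fall on 6, 13, 20, 27; the last is April 27.
1 September 2025 is a Monday, so the first Sunday is September 7.
At the standard offset (UTC−02:30), 19:30 UTC − 2h30m = 17:00 Pelora standard time.
Daylight saving runs 27 April – 7 September; the standard-time date in Pelora, April 24, 2025, is outside that window, so Pelora is on standard time at UTC−02:30.
19:30 UTC − 2h30m = 17:00 local.

17:00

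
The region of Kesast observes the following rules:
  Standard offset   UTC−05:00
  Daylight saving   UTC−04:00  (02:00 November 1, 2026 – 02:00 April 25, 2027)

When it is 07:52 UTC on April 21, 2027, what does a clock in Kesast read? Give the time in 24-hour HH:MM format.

At the standard offset (UTC−05:00), 07:52 UTC − 5h = 02:52 Kesast standard time.
The standard-time date in Kesast, April 21, 2027, falls between 1 November 2026 and 25 April 2027, so daylight saving is in effect and Kesast is at UTC−04:00.
07:52 UTC − 4h = 03:52 local.

03:52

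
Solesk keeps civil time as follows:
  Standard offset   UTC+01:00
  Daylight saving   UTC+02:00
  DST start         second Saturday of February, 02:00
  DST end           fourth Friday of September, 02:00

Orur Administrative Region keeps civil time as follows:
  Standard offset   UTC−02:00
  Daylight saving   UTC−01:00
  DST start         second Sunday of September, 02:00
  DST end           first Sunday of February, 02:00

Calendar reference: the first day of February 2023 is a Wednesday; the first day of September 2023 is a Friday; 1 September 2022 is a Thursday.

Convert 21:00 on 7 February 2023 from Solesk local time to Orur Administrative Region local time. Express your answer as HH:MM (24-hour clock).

1 February 2023 is a Wednesday, so the first Saturday is February 4 and the second is February 11.
1 September 2023 is a Friday, so the first Friday is September 1 and the fourth is September 22.
Daylight saving runs 11 February – 22 September; 7 February 2023 is outside that window, so Solesk is on standard time at UTC+01:00.
21:00 Solesk − 1h = 20:00 UTC.
1 September 2022 is a Thursday, so the first Sunday is September 4 and the second is September 11.
1 February 2023 is a Wednesday, so the first Sunday is February 5.
At the standard offset (UTC−02:00), 20:00 UTC − 2h = 18:00 Orur Administrative Region standard time.
The standard-time date in Orur Administrative Region, 7 February 2023, is outside the daylight-saving period (11 September 2022 – 5 February 2023), so Orur Administrative Region is on standard time, UTC−02:00.
20:00 UTC − 2h = 18:00 Orur Administrative Region.

18:00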